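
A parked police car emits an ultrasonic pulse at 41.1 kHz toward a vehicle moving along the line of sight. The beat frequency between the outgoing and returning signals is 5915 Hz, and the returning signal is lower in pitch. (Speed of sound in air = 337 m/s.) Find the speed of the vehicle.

26 m/s

Double Doppler shift off a moving reflector: f₂ = f₀ · (v + u)/(v − u) (u > 0 toward emitter).
Returning signal is lower, so f₂ = f₀ − Δf = 41100 − 5915 = 35185 Hz.
Rearranging, u = v · (f₂ − f₀)/(f₂ + f₀) = 337 × -5915/76285 ≈ -26 m/s.
So the vehicle is moving at 26 m/s away from the emitter.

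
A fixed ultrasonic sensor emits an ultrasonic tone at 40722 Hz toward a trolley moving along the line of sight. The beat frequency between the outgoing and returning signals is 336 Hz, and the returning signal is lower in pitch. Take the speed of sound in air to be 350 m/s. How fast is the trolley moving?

1.45 m/s

Double Doppler shift off a moving reflector: f₂ = f₀ · (v + u)/(v − u) (u > 0 toward emitter).
Returning signal is lower, so f₂ = f₀ − Δf = 40722 − 336 = 40386 Hz.
Rearranging, u = v · (f₂ − f₀)/(f₂ + f₀) = 350 × -336/81108 ≈ -1.45 m/s.
So the trolley is moving at 1.45 m/s away from the emitter.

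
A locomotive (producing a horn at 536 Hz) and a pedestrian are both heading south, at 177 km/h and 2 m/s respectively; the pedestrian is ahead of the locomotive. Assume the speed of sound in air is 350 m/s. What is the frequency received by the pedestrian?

620 Hz

177 km/h = 49.17 m/s.
The pedestrian is ahead, so the locomotive is moving toward it while the pedestrian is moving away from the locomotive.
Both move, so f' = f · (v − v_o)/(v − v_s).
f' = 536 × (350 − 2)/(350 − 49.17) = 536 × 348/300.83 ≈ 620 Hz.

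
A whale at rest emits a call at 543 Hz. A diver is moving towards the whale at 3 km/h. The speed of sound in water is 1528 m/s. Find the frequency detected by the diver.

3 km/h = 0.8333 m/s.
Moving observer, stationary source: f' = f · (v + v_o)/v.
f' = 543 × (1528 + 0.8333)/1528 = 543 × 1528.8/1528 ≈ 543 Hz.

543 Hz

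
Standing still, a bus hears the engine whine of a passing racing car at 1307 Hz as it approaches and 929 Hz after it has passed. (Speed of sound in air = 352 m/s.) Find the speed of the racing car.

f₁/f₂ = (v + v_s)/(v − v_s), so v_s = v · (f₁ − f₂)/(f₁ + f₂).
v_s = 352 × (1307 − 929)/(1307 + 929) = 352 × 378/2236 ≈ 60 m/s.

60 m/s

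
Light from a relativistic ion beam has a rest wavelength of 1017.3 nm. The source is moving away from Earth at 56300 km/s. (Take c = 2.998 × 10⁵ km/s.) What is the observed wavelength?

β = v/c = 56300/299800 = 0.1878.
Relativistic Doppler for wavelength: λ' = λ₀ · √((1 + β)/(1 − β)).
λ' = 1017.3 × √(1.1878/0.8122) = 1017.3 × 1.20931 ≈ 1230.2 nm.

1230.2 nm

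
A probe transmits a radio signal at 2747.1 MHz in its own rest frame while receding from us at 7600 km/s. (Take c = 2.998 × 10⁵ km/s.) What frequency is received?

2678.3 MHz

β = v/c = 7600/299800 = 0.0254.
Relativistic Doppler for frequency: f' = f₀ · √((1 − β)/(1 + β)).
f' = 2747.1 × √(0.9746/1.0254) = 2747.1 × 0.97496 ≈ 2678.3 MHz.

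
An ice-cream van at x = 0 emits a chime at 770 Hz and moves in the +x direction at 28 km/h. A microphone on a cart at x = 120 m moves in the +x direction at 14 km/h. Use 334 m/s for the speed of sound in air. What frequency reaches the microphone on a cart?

28 km/h = 7.778 m/s; 14 km/h = 3.889 m/s.
The observer lies on the +x side, so the source is heading toward the observer and the observer is heading away from the source.
Both move, so f' = f · (v − v_o)/(v − v_s).
f' = 770 × (334 − 3.889)/(334 − 7.778) = 770 × 330.11/326.22 ≈ 779 Hz.

779 Hz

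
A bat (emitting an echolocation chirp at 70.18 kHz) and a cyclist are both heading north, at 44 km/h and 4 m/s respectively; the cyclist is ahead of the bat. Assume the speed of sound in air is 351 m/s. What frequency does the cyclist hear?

71.9 kHz

44 km/h = 12.22 m/s.
The cyclist is ahead, so the bat is moving toward it while the cyclist is moving away from the bat.
With source approaching and observer receding, f' = f · (v − v_o)/(v − v_s).
f' = 70.18 × (351 − 4)/(351 − 12.22) = 70.18 × 347/338.78 ≈ 71.9 kHz.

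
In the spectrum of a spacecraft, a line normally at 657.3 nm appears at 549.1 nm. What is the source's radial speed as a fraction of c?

λ'/λ₀ = 0.8354 < 1 (blueshift), so the source is approaching.
λ'/λ₀ = √((1 − β)/(1 + β)) for an approaching source ⇒ β = (1 − r²)/(1 + r²) with r = λ'/λ₀.
β = (1 − 0.6979)/(1 + 0.6979) ≈ 0.178.

0.178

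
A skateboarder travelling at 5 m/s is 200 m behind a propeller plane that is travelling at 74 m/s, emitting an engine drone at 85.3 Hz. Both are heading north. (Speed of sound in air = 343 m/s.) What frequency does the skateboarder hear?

The skateboarder is behind, so the propeller plane is moving away from it while the skateboarder is moving toward the propeller plane.
Both move, so f' = f · (v + v_o)/(v + v_s).
f' = 85.3 × (343 + 5)/(343 + 74) = 85.3 × 348/417 ≈ 71 Hz.

71 Hz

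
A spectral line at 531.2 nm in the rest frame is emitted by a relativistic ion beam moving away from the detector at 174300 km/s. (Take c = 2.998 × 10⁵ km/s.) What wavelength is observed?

1032.5 nm

β = v/c = 174300/299800 = 0.5814.
Relativistic Doppler for wavelength: λ' = λ₀ · √((1 + β)/(1 − β)).
λ' = 531.2 × √(1.5814/0.4186) = 531.2 × 1.94363 ≈ 1032.5 nm.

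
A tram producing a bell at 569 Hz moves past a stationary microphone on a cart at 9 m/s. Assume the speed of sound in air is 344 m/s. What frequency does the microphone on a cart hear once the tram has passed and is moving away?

Receding: f₂ = f · v/(v + v_s) = 569 × 344/353 ≈ 554 Hz.

554 Hz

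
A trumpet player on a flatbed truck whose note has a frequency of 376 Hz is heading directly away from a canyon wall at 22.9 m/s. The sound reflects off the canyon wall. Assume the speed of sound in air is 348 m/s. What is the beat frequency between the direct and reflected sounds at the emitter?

The canyon wall receives the sound from a moving source: f₁ = f₀ · v/(v + v_e) = 376 × 348/370.9 ≈ 352.8 Hz.
On the return leg the trumpet player on a flatbed truck is a moving observer: f₂ = f₁ · (v − v_e)/v = 352.8 × 325.1/348 ≈ 329.6 Hz.
Beat against the emitted tone: |f₂ − f₀| = 2v_e·f₀/(v + v_e) = 2 × 22.9 × 376/370.9 ≈ 46.4 Hz.

46.4 Hz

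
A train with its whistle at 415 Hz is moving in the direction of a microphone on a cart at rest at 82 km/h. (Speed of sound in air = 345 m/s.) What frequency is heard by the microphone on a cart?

444 Hz

82 km/h = 22.78 m/s.
With the source moving toward a stationary observer, f' = f · v/(v − v_s).
f' = 415 × 345/(345 − 22.78) = 415 × 345/322.2 ≈ 444 Hz.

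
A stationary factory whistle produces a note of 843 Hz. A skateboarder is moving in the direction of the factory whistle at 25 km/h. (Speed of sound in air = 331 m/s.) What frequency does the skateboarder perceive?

25 km/h = 6.944 m/s.
Only the observer moves, toward the source, so f' = f · (v + v_o)/v.
f' = 843 × (331 + 6.944)/331 = 843 × 337.94/331 ≈ 861 Hz.

861 Hz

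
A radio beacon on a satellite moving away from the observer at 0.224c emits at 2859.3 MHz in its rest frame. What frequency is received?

Relativistic Doppler for frequency: f' = f₀ · √((1 − β)/(1 + β)).
f' = 2859.3 × √(0.7760/1.2240) = 2859.3 × 0.79623 ≈ 2276.7 MHz.

2276.7 MHz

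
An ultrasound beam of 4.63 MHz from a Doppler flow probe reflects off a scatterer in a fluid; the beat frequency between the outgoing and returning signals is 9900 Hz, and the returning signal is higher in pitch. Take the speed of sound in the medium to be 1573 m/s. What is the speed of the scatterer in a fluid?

Double Doppler shift off a moving reflector: f₂ = f₀ · (v + u)/(v − u) (u > 0 toward emitter).
Returning signal is higher, so f₂ = f₀ + Δf = 4630000 + 9900 = 4639900 Hz.
Rearranging, u = v · (f₂ − f₀)/(f₂ + f₀) = 1573 × 9900/9269900 ≈ 1.68 m/s.
So the scatterer in a fluid is moving at 1.68 m/s toward the emitter.

1.68 m/s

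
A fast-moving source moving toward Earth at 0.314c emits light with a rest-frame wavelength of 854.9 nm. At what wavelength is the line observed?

617.7 nm

Relativistic Doppler for wavelength: λ' = λ₀ · √((1 − β)/(1 + β)).
λ' = 854.9 × √(0.6860/1.3140) = 854.9 × 0.72254 ≈ 617.7 nm.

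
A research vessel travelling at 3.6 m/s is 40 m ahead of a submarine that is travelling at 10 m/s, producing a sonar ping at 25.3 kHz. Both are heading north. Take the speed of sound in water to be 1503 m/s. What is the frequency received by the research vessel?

25.4 kHz

The research vessel is ahead, so the submarine is moving toward it while the research vessel is moving away from the submarine.
General Doppler shift: f' = f · (v − v_o)/(v − v_s).
f' = 25.3 × (1503 − 3.6)/(1503 − 10) = 25.3 × 1499.4/1493 ≈ 25.4 kHz.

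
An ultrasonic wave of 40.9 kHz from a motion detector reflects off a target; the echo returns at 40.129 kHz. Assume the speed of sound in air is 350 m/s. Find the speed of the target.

Double Doppler shift off a moving reflector: f₂ = f₀ · (v + u)/(v − u) (u > 0 toward emitter).
Rearranging, u = v · (f₂ − f₀)/(f₂ + f₀) = 350 × -0.771/81.029 ≈ -3.3 m/s.
So the target is moving at 3.3 m/s away from the emitter.

3.3 m/s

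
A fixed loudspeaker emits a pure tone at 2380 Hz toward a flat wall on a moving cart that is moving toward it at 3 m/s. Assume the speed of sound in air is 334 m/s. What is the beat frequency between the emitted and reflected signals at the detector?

43.1 Hz

At the flat wall on a moving cart (a moving observer), f₁ = f₀ · (v + u)/v = 2380 × 337/334 ≈ 2401.4 Hz.
The reflection then acts as a moving source: f₂ = f₁ · v/(v − u) ≈ 2423.1 Hz.
Equivalently f₂ = f₀ · (v + u)/(v − u).
Beat frequency: |f₂ − f₀| = 2u·f₀/(v − u) = 2 × 3 × 2380/331 ≈ 43.1 Hz.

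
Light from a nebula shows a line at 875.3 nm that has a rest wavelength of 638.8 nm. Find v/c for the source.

0.305

λ'/λ₀ = 1.3702 > 1 (redshift), so the source is receding.
λ'/λ₀ = √((1 + β)/(1 − β)) for a receding source ⇒ β = (r² − 1)/(r² + 1) with r = λ'/λ₀.
β = (1.8775 − 1)/(1.8775 + 1) ≈ 0.305.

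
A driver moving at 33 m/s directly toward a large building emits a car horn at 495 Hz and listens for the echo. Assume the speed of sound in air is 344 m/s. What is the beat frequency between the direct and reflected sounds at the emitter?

The large building receives the sound from a moving source: f₁ = f₀ · v/(v − v_e) = 495 × 344/311 ≈ 547.5 Hz.
On the return leg the driver is a moving observer: f₂ = f₁ · (v + v_e)/v = 547.5 × 377/344 ≈ 600.0 Hz.
Equivalently f₂ = f₀ · (v + v_e)/(v − v_e).
Beat against the emitted tone: |f₂ − f₀| = 2v_e·f₀/(v − v_e) = 2 × 33 × 495/311 ≈ 105 Hz.

105 Hz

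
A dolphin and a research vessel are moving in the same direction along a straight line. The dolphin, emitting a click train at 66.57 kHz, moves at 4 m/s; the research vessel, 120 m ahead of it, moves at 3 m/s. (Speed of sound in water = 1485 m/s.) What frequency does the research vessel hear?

66.6 kHz

The research vessel is ahead, so the dolphin is moving toward it while the research vessel is moving away from the dolphin.
With source approaching and observer receding, f' = f · (v − v_o)/(v − v_s).
f' = 66.57 × (1485 − 3)/(1485 − 4) = 66.57 × 1482/1481 ≈ 66.6 kHz.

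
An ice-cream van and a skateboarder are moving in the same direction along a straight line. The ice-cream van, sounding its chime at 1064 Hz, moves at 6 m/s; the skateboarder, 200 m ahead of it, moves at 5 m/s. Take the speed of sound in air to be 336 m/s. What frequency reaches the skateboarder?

The skateboarder is ahead, so the ice-cream van is moving toward it while the skateboarder is moving away from the ice-cream van.
With source approaching and observer receding, f' = f · (v − v_o)/(v − v_s).
f' = 1064 × (336 − 5)/(336 − 6) = 1064 × 331/330 ≈ 1067 Hz.

1067 Hz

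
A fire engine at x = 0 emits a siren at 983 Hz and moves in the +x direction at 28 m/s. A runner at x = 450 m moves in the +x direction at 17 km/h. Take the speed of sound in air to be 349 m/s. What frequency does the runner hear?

17 km/h = 4.722 m/s.
The observer lies on the +x side, so the source is heading toward the observer and the observer is heading away from the source.
General Doppler shift: f' = f · (v − v_o)/(v − v_s).
f' = 983 × (349 − 4.722)/(349 − 28) = 983 × 344.28/321 ≈ 1054 Hz.

1054 Hz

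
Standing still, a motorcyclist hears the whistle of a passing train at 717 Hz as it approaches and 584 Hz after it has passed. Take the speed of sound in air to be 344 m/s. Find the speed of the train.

35 m/s

f₁/f₂ = (v + v_s)/(v − v_s), so v_s = v · (f₁ − f₂)/(f₁ + f₂).
v_s = 344 × (717 − 584)/(717 + 584) = 344 × 133/1301 ≈ 35 m/s.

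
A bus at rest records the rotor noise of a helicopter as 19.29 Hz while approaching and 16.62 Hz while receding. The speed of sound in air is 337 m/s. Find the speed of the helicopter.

f₁/f₂ = (v + v_s)/(v − v_s), so v_s = v · (f₁ − f₂)/(f₁ + f₂).
v_s = 337 × (19.29 − 16.62)/(19.29 + 16.62) = 337 × 2.67/35.91 ≈ 25 m/s.

25 m/s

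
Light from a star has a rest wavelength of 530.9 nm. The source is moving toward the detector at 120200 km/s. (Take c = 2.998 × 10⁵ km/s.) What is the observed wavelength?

347.2 nm

β = v/c = 120200/299800 = 0.4009.
Relativistic Doppler for wavelength: λ' = λ₀ · √((1 − β)/(1 + β)).
λ' = 530.9 × √(0.5991/1.4009) = 530.9 × 0.65393 ≈ 347.2 nm.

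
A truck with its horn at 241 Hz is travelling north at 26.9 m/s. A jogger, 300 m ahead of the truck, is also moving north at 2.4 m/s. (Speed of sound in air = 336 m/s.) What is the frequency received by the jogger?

260 Hz

The jogger is ahead, so the truck is moving toward it while the jogger is moving away from the truck.
With source approaching and observer receding, f' = f · (v − v_o)/(v − v_s).
f' = 241 × (336 − 2.4)/(336 − 26.9) = 241 × 333.6/309.1 ≈ 260 Hz.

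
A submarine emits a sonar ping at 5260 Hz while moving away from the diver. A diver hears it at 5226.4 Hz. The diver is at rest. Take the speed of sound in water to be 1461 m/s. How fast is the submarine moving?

9.4 m/s

f' = f · v/(v + v_s) ⇒ v_s = v · |1 − f/f'|.
v_s = 1461 × |1 − 5260/5226.4| = 1461 × 0.006429 ≈ 9.4 m/s.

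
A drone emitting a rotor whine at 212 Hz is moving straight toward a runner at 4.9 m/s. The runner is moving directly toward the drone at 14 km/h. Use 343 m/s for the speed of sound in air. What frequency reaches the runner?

218 Hz

14 km/h = 3.889 m/s.
Both move, so f' = f · (v + v_o)/(v − v_s).
f' = 212 × (343 + 3.889)/(343 − 4.9) = 212 × 346.89/338.1 ≈ 218 Hz.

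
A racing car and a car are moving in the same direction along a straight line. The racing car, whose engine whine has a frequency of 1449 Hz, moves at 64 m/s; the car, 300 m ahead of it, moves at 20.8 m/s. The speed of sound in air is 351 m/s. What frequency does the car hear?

1667 Hz

The car is ahead, so the racing car is moving toward it while the car is moving away from the racing car.
With source approaching and observer receding, f' = f · (v − v_o)/(v − v_s).
f' = 1449 × (351 − 20.8)/(351 − 64) = 1449 × 330.2/287 ≈ 1667 Hz.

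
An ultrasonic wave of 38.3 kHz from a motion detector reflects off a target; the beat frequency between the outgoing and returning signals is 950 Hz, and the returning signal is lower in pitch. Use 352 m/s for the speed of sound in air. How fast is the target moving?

4.4 m/s

Double Doppler shift off a moving reflector: f₂ = f₀ · (v + u)/(v − u) (u > 0 toward emitter).
Returning signal is lower, so f₂ = f₀ − Δf = 38300 − 950 = 37350 Hz.
Rearranging, u = v · (f₂ − f₀)/(f₂ + f₀) = 352 × -950/75650 ≈ -4.4 m/s.
So the target is moving at 4.4 m/s away from the emitter.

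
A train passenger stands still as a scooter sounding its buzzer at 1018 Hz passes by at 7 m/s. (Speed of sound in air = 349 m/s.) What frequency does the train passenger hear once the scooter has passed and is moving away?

998 Hz

Receding: f₂ = f · v/(v + v_s) = 1018 × 349/356 ≈ 998 Hz.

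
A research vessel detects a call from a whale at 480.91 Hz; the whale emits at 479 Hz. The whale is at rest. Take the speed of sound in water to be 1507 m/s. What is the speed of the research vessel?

6.0 m/s

f' > f, so the research vessel is approaching.
f' = f · (v + v_o)/v ⇒ v_o = v · |f'/f − 1|.
v_o = 1507 × |480.91/479 − 1| = 1507 × 0.003987 ≈ 6.0 m/s.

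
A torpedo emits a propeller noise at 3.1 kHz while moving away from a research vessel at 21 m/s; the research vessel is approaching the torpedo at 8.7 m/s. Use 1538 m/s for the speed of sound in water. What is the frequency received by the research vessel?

General Doppler shift: f' = f · (v + v_o)/(v + v_s).
f' = 3.1 × (1538 + 8.7)/(1538 + 21) = 3.1 × 1546.7/1559 ≈ 3.08 kHz.

3.08 kHz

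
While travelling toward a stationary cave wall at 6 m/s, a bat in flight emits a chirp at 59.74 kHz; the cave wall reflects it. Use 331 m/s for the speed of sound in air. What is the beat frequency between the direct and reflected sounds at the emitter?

2206 Hz

The cave wall receives the sound from a moving source: f₁ = f₀ · v/(v − v_e) = 59.74 × 331/325 ≈ 60.84 kHz.
On the return leg the bat in flight is a moving observer: f₂ = f₁ · (v + v_e)/v = 60.84 × 337/331 ≈ 61.95 kHz.
Equivalently f₂ = f₀ · (v + v_e)/(v − v_e).
Beat against the emitted tone (with f₀ = 59740 Hz): |f₂ − f₀| = 2v_e·f₀/(v − v_e) = 2 × 6 × 59740/325 ≈ 2206 Hz.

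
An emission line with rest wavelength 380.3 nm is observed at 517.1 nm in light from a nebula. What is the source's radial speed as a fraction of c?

0.298

λ'/λ₀ = 1.3597 > 1 (redshift), so the source is receding.
λ'/λ₀ = √((1 + β)/(1 − β)) for a receding source ⇒ β = (r² − 1)/(r² + 1) with r = λ'/λ₀.
β = (1.8488 − 1)/(1.8488 + 1) ≈ 0.298.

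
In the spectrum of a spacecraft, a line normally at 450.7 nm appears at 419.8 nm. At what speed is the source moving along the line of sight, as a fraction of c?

λ'/λ₀ = 0.9314 < 1 (blueshift), so the source is approaching.
λ'/λ₀ = √((1 − β)/(1 + β)) for an approaching source ⇒ β = (1 − r²)/(1 + r²) with r = λ'/λ₀.
β = (1 − 0.8676)/(1 + 0.8676) ≈ 0.071.

0.071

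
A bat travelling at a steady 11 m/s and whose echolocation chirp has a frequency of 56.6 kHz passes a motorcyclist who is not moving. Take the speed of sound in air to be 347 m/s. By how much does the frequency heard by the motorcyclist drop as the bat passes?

3.59 kHz

Approaching: f₁ = f · v/(v − v_s) = 56.6 × 347/336 ≈ 58.45 kHz.
Receding: f₂ = f · v/(v + v_s) = 56.6 × 347/358 ≈ 54.86 kHz.
Drop: f₁ − f₂ = 2f·v·v_s/(v² − v_s²) = 2 × 56.6 × 347 × 11/(347² − 11²) ≈ 3.59 kHz.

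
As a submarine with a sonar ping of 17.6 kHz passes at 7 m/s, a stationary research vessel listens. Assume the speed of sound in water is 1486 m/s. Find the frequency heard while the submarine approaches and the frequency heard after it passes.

17.68 kHz approaching; 17.52 kHz receding

Approaching: f₁ = f · v/(v − v_s) = 17.6 × 1486/1479 ≈ 17.68 kHz.
Receding: f₂ = f · v/(v + v_s) = 17.6 × 1486/1493 ≈ 17.52 kHz.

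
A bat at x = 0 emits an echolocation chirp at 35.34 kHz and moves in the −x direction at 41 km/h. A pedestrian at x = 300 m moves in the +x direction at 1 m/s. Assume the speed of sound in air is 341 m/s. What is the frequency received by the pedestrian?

41 km/h = 11.39 m/s.
The observer lies on the +x side, so the source is heading away from the observer and the observer is heading away from the source.
Both move, so f' = f · (v − v_o)/(v + v_s).
f' = 35.34 × (341 − 1)/(341 + 11.39) = 35.34 × 340/352.39 ≈ 34.1 kHz.

34.1 kHz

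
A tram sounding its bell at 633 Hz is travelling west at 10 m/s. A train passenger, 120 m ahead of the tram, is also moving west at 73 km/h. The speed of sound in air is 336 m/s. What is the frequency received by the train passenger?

613 Hz

73 km/h = 20.28 m/s.
The train passenger is ahead, so the tram is moving toward it while the train passenger is moving away from the tram.
Both move, so f' = f · (v − v_o)/(v − v_s).
f' = 633 × (336 − 20.28)/(336 − 10) = 633 × 315.72/326 ≈ 613 Hz.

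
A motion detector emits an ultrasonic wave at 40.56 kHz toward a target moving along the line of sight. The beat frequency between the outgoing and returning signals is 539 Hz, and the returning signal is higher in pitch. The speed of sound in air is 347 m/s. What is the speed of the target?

2.29 m/s

Double Doppler shift off a moving reflector: f₂ = f₀ · (v + u)/(v − u) (u > 0 toward emitter).
Returning signal is higher, so f₂ = f₀ + Δf = 40560 + 539 = 41099 Hz.
Rearranging, u = v · (f₂ − f₀)/(f₂ + f₀) = 347 × 539/81659 ≈ 2.29 m/s.
So the target is moving at 2.29 m/s toward the emitter.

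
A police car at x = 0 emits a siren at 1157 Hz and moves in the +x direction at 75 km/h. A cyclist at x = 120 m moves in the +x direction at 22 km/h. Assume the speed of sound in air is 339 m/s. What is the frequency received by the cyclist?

1211 Hz

75 km/h = 20.83 m/s; 22 km/h = 6.111 m/s.
The observer lies on the +x side, so the source is heading toward the observer and the observer is heading away from the source.
General Doppler shift: f' = f · (v − v_o)/(v − v_s).
f' = 1157 × (339 − 6.111)/(339 − 20.83) = 1157 × 332.89/318.17 ≈ 1211 Hz.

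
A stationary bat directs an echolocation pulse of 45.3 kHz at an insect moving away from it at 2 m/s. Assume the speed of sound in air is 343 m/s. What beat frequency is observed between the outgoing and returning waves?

525 Hz

The insect first receives the wave as a moving observer: f₁ = f₀ · (v − u)/v = 45.3 × (343 − 2)/343 ≈ 45.036 kHz.
The reflection then acts as a moving source: f₂ = f₁ · v/(v + u) ≈ 44.775 kHz.
Beat frequency (with f₀ = 45300 Hz): |f₂ − f₀| = 2u·f₀/(v + u) = 2 × 2 × 45300/345 ≈ 525 Hz.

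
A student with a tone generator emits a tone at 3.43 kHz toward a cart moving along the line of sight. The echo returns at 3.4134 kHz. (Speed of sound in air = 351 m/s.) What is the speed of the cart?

0.85 m/s

Double Doppler shift off a moving reflector: f₂ = f₀ · (v + u)/(v − u) (u > 0 toward emitter).
Rearranging, u = v · (f₂ − f₀)/(f₂ + f₀) = 351 × -0.0166/6.8434 ≈ -0.85 m/s.
So the cart is moving at 0.85 m/s away from the emitter.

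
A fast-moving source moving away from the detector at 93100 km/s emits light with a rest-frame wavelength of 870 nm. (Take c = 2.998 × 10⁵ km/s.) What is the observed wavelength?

1199.5 nm

β = v/c = 93100/299800 = 0.3105.
Relativistic Doppler for wavelength: λ' = λ₀ · √((1 + β)/(1 − β)).
λ' = 870 × √(1.3105/0.6895) = 870 × 1.37870 ≈ 1199.5 nm.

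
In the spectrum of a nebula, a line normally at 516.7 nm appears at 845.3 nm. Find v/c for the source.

λ'/λ₀ = 1.6360 > 1 (redshift), so the source is receding.
λ'/λ₀ = √((1 + β)/(1 − β)) for a receding source ⇒ β = (r² − 1)/(r² + 1) with r = λ'/λ₀.
β = (2.6764 − 1)/(2.6764 + 1) ≈ 0.456.

0.456c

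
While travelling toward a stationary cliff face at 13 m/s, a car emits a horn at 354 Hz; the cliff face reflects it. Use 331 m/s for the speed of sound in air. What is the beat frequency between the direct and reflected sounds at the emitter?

28.9 Hz

The cliff face receives the sound from a moving source: f₁ = f₀ · v/(v − v_e) = 354 × 331/318 ≈ 368.5 Hz.
On the return leg the car is a moving observer: f₂ = f₁ · (v + v_e)/v = 368.5 × 344/331 ≈ 382.9 Hz.
Equivalently f₂ = f₀ · (v + v_e)/(v − v_e).
Beat against the emitted tone: |f₂ − f₀| = 2v_e·f₀/(v − v_e) = 2 × 13 × 354/318 ≈ 28.9 Hz.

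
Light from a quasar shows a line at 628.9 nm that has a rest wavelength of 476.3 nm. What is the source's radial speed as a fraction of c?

0.271

λ'/λ₀ = 1.3204 > 1 (redshift), so the source is receding.
λ'/λ₀ = √((1 + β)/(1 − β)) for a receding source ⇒ β = (r² − 1)/(r² + 1) with r = λ'/λ₀.
β = (1.7434 − 1)/(1.7434 + 1) ≈ 0.271.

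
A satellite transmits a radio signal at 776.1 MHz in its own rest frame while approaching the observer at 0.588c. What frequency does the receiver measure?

Relativistic Doppler for frequency: f' = f₀ · √((1 + β)/(1 − β)).
f' = 776.1 × √(1.5880/0.4120) = 776.1 × 1.96325 ≈ 1523.7 MHz.

1523.7 MHz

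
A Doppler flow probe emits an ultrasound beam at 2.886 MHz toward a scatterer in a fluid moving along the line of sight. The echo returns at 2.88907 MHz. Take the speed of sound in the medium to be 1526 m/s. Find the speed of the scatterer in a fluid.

0.81 m/s

Double Doppler shift off a moving reflector: f₂ = f₀ · (v + u)/(v − u) (u > 0 toward emitter).
Rearranging, u = v · (f₂ − f₀)/(f₂ + f₀) = 1526 × 0.00307/5.77507 ≈ 0.81 m/s.
So the scatterer in a fluid is moving at 0.81 m/s toward the emitter.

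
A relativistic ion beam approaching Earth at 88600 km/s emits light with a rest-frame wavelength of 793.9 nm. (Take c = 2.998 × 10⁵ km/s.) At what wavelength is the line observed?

585.4 nm

β = v/c = 88600/299800 = 0.2955.
Relativistic Doppler for wavelength: λ' = λ₀ · √((1 − β)/(1 + β)).
λ' = 793.9 × √(0.7045/1.2955) = 793.9 × 0.73741 ≈ 585.4 nm.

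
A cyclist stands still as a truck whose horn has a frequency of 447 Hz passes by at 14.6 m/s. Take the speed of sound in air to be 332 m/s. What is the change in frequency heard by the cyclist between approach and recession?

Approaching: f₁ = f · v/(v − v_s) = 447 × 332/317.4 ≈ 467.6 Hz.
Receding: f₂ = f · v/(v + v_s) = 447 × 332/346.6 ≈ 428.2 Hz.
Drop: f₁ − f₂ = 2f·v·v_s/(v² − v_s²) = 2 × 447 × 332 × 14.6/(332² − 14.6²) ≈ 39.4 Hz.

39.4 Hz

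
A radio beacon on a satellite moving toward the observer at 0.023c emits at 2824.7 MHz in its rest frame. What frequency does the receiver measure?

2890.4 MHz

Relativistic Doppler for frequency: f' = f₀ · √((1 + β)/(1 − β)).
f' = 2824.7 × √(1.0230/0.9770) = 2824.7 × 1.02327 ≈ 2890.4 MHz.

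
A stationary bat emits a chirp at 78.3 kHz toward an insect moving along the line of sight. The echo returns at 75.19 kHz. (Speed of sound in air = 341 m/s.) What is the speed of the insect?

Double Doppler shift off a moving reflector: f₂ = f₀ · (v + u)/(v − u) (u > 0 toward emitter).
Rearranging, u = v · (f₂ − f₀)/(f₂ + f₀) = 341 × -3.11/153.49 ≈ -6.9 m/s.
So the insect is moving at 6.9 m/s away from the emitter.

6.9 m/s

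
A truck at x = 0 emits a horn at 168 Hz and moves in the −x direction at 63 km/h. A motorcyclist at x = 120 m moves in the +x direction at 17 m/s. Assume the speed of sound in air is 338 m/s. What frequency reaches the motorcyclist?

152 Hz

63 km/h = 17.5 m/s.
The observer lies on the +x side, so the source is heading away from the observer and the observer is heading away from the source.
General Doppler shift: f' = f · (v − v_o)/(v + v_s).
f' = 168 × (338 − 17)/(338 + 17.5) = 168 × 321/355.5 ≈ 152 Hz.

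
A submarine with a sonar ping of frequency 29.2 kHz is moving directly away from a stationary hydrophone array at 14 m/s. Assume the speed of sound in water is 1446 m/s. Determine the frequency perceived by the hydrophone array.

Only the source moves, away from the listener, so f' = f · v/(v + v_s).
f' = 29.2 × 1446/(1446 + 14) = 29.2 × 1446/1460 ≈ 28.9 kHz.

28.9 kHz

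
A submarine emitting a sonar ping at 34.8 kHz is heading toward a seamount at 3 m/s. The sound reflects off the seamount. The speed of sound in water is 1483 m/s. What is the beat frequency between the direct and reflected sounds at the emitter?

141 Hz

The seamount receives the sound from a moving source: f₁ = f₀ · v/(v − v_e) = 34.8 × 1483/1480 ≈ 34.8705 kHz.
On the return leg the submarine is a moving observer: f₂ = f₁ · (v + v_e)/v = 34.8705 × 1486/1483 ≈ 34.9411 kHz.
Beat against the emitted tone (with f₀ = 34800 Hz): |f₂ − f₀| = 2v_e·f₀/(v − v_e) = 2 × 3 × 34800/1480 ≈ 141 Hz.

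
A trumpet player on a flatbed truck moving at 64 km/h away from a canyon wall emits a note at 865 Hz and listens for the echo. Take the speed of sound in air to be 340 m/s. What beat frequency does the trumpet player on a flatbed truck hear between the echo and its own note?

64 km/h = 17.78 m/s.
The canyon wall receives the sound from a moving source: f₁ = f₀ · v/(v + v_e) = 865 × 340/357.78 ≈ 822.0 Hz.
On the return leg the trumpet player on a flatbed truck is a moving observer: f₂ = f₁ · (v − v_e)/v = 822.0 × 322.22/340 ≈ 779.0 Hz.
Equivalently f₂ = f₀ · (v − v_e)/(v + v_e).
Beat against the emitted tone: |f₂ − f₀| = 2v_e·f₀/(v + v_e) = 2 × 17.78 × 865/357.78 ≈ 86 Hz.

86 Hz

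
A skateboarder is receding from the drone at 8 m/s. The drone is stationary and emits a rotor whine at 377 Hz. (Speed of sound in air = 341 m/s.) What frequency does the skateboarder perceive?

Only the observer moves, away from the source, so f' = f · (v − v_o)/v.
f' = 377 × (341 − 8)/341 = 377 × 333/341 ≈ 368 Hz.

368 Hz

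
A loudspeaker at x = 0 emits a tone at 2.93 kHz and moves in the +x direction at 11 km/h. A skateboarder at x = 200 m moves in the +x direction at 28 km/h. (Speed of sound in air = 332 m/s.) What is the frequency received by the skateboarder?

2.89 kHz

11 km/h = 3.056 m/s; 28 km/h = 7.778 m/s.
The observer lies on the +x side, so the source is heading toward the observer and the observer is heading away from the source.
Both move, so f' = f · (v − v_o)/(v − v_s).
f' = 2.93 × (332 − 7.778)/(332 − 3.056) = 2.93 × 324.22/328.94 ≈ 2.89 kHz.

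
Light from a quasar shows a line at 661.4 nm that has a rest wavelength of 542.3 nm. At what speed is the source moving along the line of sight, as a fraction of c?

0.196

λ'/λ₀ = 1.2196 > 1 (redshift), so the source is receding.
λ'/λ₀ = √((1 + β)/(1 − β)) for a receding source ⇒ β = (r² − 1)/(r² + 1) with r = λ'/λ₀.
β = (1.4875 − 1)/(1.4875 + 1) ≈ 0.196.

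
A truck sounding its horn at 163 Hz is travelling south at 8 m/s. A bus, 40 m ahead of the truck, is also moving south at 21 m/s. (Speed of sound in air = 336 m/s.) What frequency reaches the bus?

The bus is ahead, so the truck is moving toward it while the bus is moving away from the truck.
With source approaching and observer receding, f' = f · (v − v_o)/(v − v_s).
f' = 163 × (336 − 21)/(336 − 8) = 163 × 315/328 ≈ 157 Hz.

157 Hz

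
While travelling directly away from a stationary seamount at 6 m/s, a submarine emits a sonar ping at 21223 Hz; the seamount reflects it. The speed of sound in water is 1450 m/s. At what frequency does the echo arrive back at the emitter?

The seamount receives the sound from a moving source: f₁ = f₀ · v/(v + v_e) = 21223 × 1450/1456 ≈ 21136 Hz.
On the return leg the submarine is a moving observer: f₂ = f₁ · (v − v_e)/v = 21136 × 1444/1450 ≈ 21048 Hz.

21048 Hz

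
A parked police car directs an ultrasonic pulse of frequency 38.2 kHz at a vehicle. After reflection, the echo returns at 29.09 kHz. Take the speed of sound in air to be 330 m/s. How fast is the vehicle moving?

Double Doppler shift off a moving reflector: f₂ = f₀ · (v + u)/(v − u) (u > 0 toward emitter).
Rearranging, u = v · (f₂ − f₀)/(f₂ + f₀) = 330 × -9.11/67.29 ≈ -45 m/s.
So the vehicle is moving at 45 m/s away from the emitter.

45 m/s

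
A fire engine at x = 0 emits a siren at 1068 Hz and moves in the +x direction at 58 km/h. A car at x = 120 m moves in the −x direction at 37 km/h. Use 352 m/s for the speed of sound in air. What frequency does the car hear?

1152 Hz

58 km/h = 16.11 m/s; 37 km/h = 10.28 m/s.
The observer lies on the +x side, so the source is heading toward the observer and the observer is heading toward the source.
General Doppler shift: f' = f · (v + v_o)/(v − v_s).
f' = 1068 × (352 + 10.28)/(352 − 16.11) = 1068 × 362.28/335.89 ≈ 1152 Hz.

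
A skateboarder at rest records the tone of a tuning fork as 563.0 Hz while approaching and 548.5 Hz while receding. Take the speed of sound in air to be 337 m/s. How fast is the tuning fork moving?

f₁/f₂ = (v + v_s)/(v − v_s), so v_s = v · (f₁ − f₂)/(f₁ + f₂).
v_s = 337 × (563.0 − 548.5)/(563.0 + 548.5) = 337 × 14.5/1111.5 ≈ 4.4 m/s.

4.4 m/s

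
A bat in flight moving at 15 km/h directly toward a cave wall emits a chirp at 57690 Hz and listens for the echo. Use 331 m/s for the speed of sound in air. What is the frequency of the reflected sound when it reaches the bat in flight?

15 km/h = 4.167 m/s.
The cave wall receives the sound from a moving source: f₁ = f₀ · v/(v − v_e) = 57690 × 331/326.83 ≈ 58425 Hz.
On the return leg the bat in flight is a moving observer: f₂ = f₁ · (v + v_e)/v = 58425 × 335.17/331 ≈ 59161 Hz.

59161 Hz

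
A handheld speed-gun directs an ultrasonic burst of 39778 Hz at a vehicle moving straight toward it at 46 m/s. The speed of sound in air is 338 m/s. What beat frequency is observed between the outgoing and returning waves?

The vehicle first receives the wave as a moving observer: f₁ = f₀ · (v + u)/v = 39778 × (338 + 46)/338 ≈ 45192 Hz.
The reflection then acts as a moving source: f₂ = f₁ · v/(v − u) ≈ 52311 Hz.
Beat frequency: |f₂ − f₀| = 2u·f₀/(v − u) = 2 × 46 × 39778/292 ≈ 12533 Hz.

12533 Hz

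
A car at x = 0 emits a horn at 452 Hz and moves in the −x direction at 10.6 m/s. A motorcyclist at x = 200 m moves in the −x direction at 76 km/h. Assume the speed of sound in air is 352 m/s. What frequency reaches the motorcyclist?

465 Hz

76 km/h = 21.11 m/s.
The observer lies on the +x side, so the source is heading away from the observer and the observer is heading toward the source.
With source receding and observer approaching, f' = f · (v + v_o)/(v + v_s).
f' = 452 × (352 + 21.11)/(352 + 10.6) = 452 × 373.11/362.6 ≈ 465 Hz.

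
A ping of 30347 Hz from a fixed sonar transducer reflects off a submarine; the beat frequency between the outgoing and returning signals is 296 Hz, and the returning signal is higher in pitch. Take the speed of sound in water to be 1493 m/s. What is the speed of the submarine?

Double Doppler shift off a moving reflector: f₂ = f₀ · (v + u)/(v − u) (u > 0 toward emitter).
Returning signal is higher, so f₂ = f₀ + Δf = 30347 + 296 = 30643 Hz.
Rearranging, u = v · (f₂ − f₀)/(f₂ + f₀) = 1493 × 296/60990 ≈ 7.2 m/s.
So the submarine is moving at 7.2 m/s toward the emitter.

7.2 m/s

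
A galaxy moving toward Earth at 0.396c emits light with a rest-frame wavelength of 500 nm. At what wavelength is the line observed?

Relativistic Doppler for wavelength: λ' = λ₀ · √((1 − β)/(1 + β)).
λ' = 500 × √(0.6040/1.3960) = 500 × 0.65777 ≈ 328.9 nm.

328.9 nm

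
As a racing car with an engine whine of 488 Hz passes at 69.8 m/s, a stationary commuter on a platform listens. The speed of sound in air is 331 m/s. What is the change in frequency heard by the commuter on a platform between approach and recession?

Approaching: f₁ = f · v/(v − v_s) = 488 × 331/261.2 ≈ 618 Hz.
Receding: f₂ = f · v/(v + v_s) = 488 × 331/400.8 ≈ 403 Hz.
Drop: f₁ − f₂ = 2f·v·v_s/(v² − v_s²) = 2 × 488 × 331 × 69.8/(331² − 69.8²) ≈ 215 Hz.

215 Hz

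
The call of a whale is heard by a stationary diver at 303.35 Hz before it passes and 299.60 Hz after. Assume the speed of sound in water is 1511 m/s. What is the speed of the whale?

9.4 m/s

f₁/f₂ = (v + v_s)/(v − v_s), so v_s = v · (f₁ − f₂)/(f₁ + f₂).
v_s = 1511 × (303.35 − 299.60)/(303.35 + 299.60) = 1511 × 3.75/602.95 ≈ 9.4 m/s.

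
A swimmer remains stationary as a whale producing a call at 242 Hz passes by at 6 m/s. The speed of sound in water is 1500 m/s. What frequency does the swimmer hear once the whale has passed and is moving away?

241 Hz

Receding: f₂ = f · v/(v + v_s) = 242 × 1500/1506 ≈ 241 Hz.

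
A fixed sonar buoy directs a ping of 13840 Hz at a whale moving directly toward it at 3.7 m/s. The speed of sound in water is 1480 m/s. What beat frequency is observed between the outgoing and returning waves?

At the whale (a moving observer), f₁ = f₀ · (v + u)/v = 13840 × 1483.7/1480 ≈ 13874.6 Hz.
The reflection then acts as a moving source: f₂ = f₁ · v/(v − u) ≈ 13909.4 Hz.
Equivalently f₂ = f₀ · (v + u)/(v − u).
Beat frequency: |f₂ − f₀| = 2u·f₀/(v − u) = 2 × 3.7 × 13840/1476.3 ≈ 69 Hz.

69 Hz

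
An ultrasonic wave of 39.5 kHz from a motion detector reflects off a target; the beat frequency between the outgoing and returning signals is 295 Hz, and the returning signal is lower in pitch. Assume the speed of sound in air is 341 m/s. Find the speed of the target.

Double Doppler shift off a moving reflector: f₂ = f₀ · (v + u)/(v − u) (u > 0 toward emitter).
Returning signal is lower, so f₂ = f₀ − Δf = 39500 − 295 = 39205 Hz.
Rearranging, u = v · (f₂ − f₀)/(f₂ + f₀) = 341 × -295/78705 ≈ -1.28 m/s.
So the target is moving at 1.28 m/s away from the emitter.

1.28 m/s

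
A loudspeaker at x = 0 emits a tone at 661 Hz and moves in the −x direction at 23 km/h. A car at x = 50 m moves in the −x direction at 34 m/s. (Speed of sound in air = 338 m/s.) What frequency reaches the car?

23 km/h = 6.389 m/s.
The observer lies on the +x side, so the source is heading away from the observer and the observer is heading toward the source.
General Doppler shift: f' = f · (v + v_o)/(v + v_s).
f' = 661 × (338 + 34)/(338 + 6.389) = 661 × 372/344.39 ≈ 714 Hz.

714 Hz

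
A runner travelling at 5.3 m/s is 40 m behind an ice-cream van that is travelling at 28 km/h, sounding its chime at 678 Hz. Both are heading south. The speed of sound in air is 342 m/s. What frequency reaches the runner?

28 km/h = 7.778 m/s.
The runner is behind, so the ice-cream van is moving away from it while the runner is moving toward the ice-cream van.
With source receding and observer approaching, f' = f · (v + v_o)/(v + v_s).
f' = 678 × (342 + 5.3)/(342 + 7.778) = 678 × 347.3/349.78 ≈ 673 Hz.

673 Hz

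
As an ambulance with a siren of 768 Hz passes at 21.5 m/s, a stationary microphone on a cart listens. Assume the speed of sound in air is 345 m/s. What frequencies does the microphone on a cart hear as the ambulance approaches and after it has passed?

819 Hz approaching; 723 Hz receding

Approaching: f₁ = f · v/(v − v_s) = 768 × 345/323.5 ≈ 819 Hz.
Receding: f₂ = f · v/(v + v_s) = 768 × 345/366.5 ≈ 723 Hz.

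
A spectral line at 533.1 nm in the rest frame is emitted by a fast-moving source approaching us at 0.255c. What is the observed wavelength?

Relativistic Doppler for wavelength: λ' = λ₀ · √((1 − β)/(1 + β)).
λ' = 533.1 × √(0.7450/1.2550) = 533.1 × 0.77047 ≈ 410.7 nm.

410.7 nm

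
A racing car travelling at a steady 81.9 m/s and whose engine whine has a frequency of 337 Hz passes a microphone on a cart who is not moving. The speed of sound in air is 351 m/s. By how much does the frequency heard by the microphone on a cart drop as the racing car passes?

166 Hz

Approaching: f₁ = f · v/(v − v_s) = 337 × 351/269.1 ≈ 440 Hz.
Receding: f₂ = f · v/(v + v_s) = 337 × 351/432.9 ≈ 273 Hz.
Drop: f₁ − f₂ = 2f·v·v_s/(v² − v_s²) = 2 × 337 × 351 × 81.9/(351² − 81.9²) ≈ 166 Hz.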